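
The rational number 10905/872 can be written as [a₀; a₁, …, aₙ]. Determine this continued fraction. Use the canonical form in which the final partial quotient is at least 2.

[12; 1, 1, 43, 10]

Run the Euclidean algorithm, recording each quotient:
10905 ÷ 872 → quotient 12, remainder 441
872 ÷ 441 → quotient 1, remainder 431
441 ÷ 431 → quotient 1, remainder 10
431 ÷ 10 → quotient 43, remainder 1
10 ÷ 1 → quotient 10, remainder 0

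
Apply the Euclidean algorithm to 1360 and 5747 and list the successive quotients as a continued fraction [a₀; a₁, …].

[0; 4, 4, 2, 3, 14, 3]

Run the Euclidean algorithm, recording each quotient:
⌊1360/5747⌋ = 0, remainder 1360
⌊5747/1360⌋ = 4, remainder 307
⌊1360/307⌋ = 4, remainder 132
⌊307/132⌋ = 2, remainder 43
⌊132/43⌋ = 3, remainder 3
⌊43/3⌋ = 14, remainder 1
⌊3/1⌋ = 3, remainder 0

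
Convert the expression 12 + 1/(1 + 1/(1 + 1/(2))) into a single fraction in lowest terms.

Work from the innermost term outward:
Start with 2.
1 + 1/(2/1) = 1 + 1/2 = 3/2
1 + 1/(3/2) = 1 + 2/3 = 5/3
12 + 1/(5/3) = 12 + 3/5 = 63/5

63/5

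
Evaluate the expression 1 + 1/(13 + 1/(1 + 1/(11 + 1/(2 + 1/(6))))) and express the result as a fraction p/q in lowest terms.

Build up convergents one term at a time:
a_0 = 1: 1/1
a_1 = 13: 14/13
a_2 = 1: 15/14
a_3 = 11: 179/167
a_4 = 2: 373/348
a_5 = 6: 2417/2255

2417/2255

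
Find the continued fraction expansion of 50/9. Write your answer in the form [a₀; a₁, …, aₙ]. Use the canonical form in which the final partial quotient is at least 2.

⌊50/9⌋ = 5, remainder 5
⌊9/5⌋ = 1, remainder 4
⌊5/4⌋ = 1, remainder 1
⌊4/1⌋ = 4, remainder 0

[5; 1, 1, 4]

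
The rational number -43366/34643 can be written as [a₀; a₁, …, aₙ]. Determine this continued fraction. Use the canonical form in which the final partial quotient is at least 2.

[-2; 1, 2, 1, 34, 31, 8]

⌊-43366/34643⌋ = -2, remainder 25920
⌊34643/25920⌋ = 1, remainder 8723
⌊25920/8723⌋ = 2, remainder 8474
⌊8723/8474⌋ = 1, remainder 249
⌊8474/249⌋ = 34, remainder 8
⌊249/8⌋ = 31, remainder 1
⌊8/1⌋ = 8, remainder 0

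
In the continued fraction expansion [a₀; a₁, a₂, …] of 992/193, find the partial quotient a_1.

7

992 ÷ 193 → quotient 5, remainder 27
193 ÷ 27 → quotient 7, remainder 4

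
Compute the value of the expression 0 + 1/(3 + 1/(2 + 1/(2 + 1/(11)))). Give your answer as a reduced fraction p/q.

57/194

Collapse the nested fraction from the inside out:
Start with 11.
2 + 1/(11/1) = 2 + 1/11 = 23/11
2 + 1/(23/11) = 2 + 11/23 = 57/23
3 + 1/(57/23) = 3 + 23/57 = 194/57
0 + 1/(194/57) = 0 + 57/194 = 57/194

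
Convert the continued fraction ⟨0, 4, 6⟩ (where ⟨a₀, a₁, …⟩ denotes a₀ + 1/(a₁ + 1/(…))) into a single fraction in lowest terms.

6/25

Work from the innermost term outward:
Start with 6.
4 + 1/(6/1) = 4 + 1/6 = 25/6
0 + 1/(25/6) = 0 + 6/25 = 6/25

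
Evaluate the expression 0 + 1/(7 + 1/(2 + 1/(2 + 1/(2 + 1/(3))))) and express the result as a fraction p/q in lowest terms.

41/304

a_0 = 0: 0/1
a_1 = 7: 1/7
a_2 = 2: 2/15
a_3 = 2: 5/37
a_4 = 2: 12/89
a_5 = 3: 41/304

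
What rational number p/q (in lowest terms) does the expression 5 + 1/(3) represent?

a_0 = 5: 5/1
a_1 = 3: 16/3

16/3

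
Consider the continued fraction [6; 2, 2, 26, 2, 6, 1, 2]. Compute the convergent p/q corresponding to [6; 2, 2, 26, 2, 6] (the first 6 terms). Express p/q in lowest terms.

a_0 = 6: 6/1
a_1 = 2: 13/2
a_2 = 2: 32/5
a_3 = 26: 845/132
a_4 = 2: 1722/269
a_5 = 6: 11177/1746

11177/1746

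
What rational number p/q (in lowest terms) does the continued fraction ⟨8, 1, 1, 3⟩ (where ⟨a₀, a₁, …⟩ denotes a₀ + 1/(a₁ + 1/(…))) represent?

a_0 = 8: 8/1
a_1 = 1: 9/1
a_2 = 1: 17/2
a_3 = 3: 60/7

60/7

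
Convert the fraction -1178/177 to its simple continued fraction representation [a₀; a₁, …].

Repeatedly divide and take the remainder:
-1178 = -7·177 + 61, so a_0 = -7
177 = 2·61 + 55, so a_1 = 2
61 = 1·55 + 6, so a_2 = 1
55 = 9·6 + 1, so a_3 = 9
6 = 6·1 + 0, so a_4 = 6

[-7; 2, 1, 9, 6]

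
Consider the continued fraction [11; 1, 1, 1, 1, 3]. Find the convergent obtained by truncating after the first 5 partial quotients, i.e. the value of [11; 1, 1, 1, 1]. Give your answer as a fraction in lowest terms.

58/5

Start with 1.
1 + 1/(1/1) = 1 + 1/1 = 2/1
1 + 1/(2/1) = 1 + 1/2 = 3/2
1 + 1/(3/2) = 1 + 2/3 = 5/3
11 + 1/(5/3) = 11 + 3/5 = 58/5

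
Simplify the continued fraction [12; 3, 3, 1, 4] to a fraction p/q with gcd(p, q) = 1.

a_0 = 12: 12/1
a_1 = 3: 37/3
a_2 = 3: 123/10
a_3 = 1: 160/13
a_4 = 4: 763/62

763/62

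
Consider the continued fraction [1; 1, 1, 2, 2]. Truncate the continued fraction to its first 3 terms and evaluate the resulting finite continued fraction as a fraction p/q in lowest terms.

Work from the innermost term outward:
Start with 1.
1 + 1/(1/1) = 1 + 1/1 = 2/1
1 + 1/(2/1) = 1 + 1/2 = 3/2

3/2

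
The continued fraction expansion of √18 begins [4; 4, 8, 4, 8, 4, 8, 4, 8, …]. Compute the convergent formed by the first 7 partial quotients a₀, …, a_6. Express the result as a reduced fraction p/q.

Start with 8.
4 + 1/(8/1) = 4 + 1/8 = 33/8
8 + 1/(33/8) = 8 + 8/33 = 272/33
4 + 1/(272/33) = 4 + 33/272 = 1121/272
8 + 1/(1121/272) = 8 + 272/1121 = 9240/1121
4 + 1/(9240/1121) = 4 + 1121/9240 = 38081/9240
4 + 1/(38081/9240) = 4 + 9240/38081 = 161564/38081

161564/38081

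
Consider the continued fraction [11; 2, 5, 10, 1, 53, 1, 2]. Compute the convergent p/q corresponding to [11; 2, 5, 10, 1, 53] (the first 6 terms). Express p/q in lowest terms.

Start with 53.
1 + 1/(53/1) = 1 + 1/53 = 54/53
10 + 1/(54/53) = 10 + 53/54 = 593/54
5 + 1/(593/54) = 5 + 54/593 = 3019/593
2 + 1/(3019/593) = 2 + 593/3019 = 6631/3019
11 + 1/(6631/3019) = 11 + 3019/6631 = 75960/6631

75960/6631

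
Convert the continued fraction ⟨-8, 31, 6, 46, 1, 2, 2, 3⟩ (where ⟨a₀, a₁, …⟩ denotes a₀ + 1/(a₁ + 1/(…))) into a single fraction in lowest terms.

-1676218/210371

Starting at the tail and folding back:
Start with 3.
2 + 1/(3/1) = 2 + 1/3 = 7/3
2 + 1/(7/3) = 2 + 3/7 = 17/7
1 + 1/(17/7) = 1 + 7/17 = 24/17
46 + 1/(24/17) = 46 + 17/24 = 1121/24
6 + 1/(1121/24) = 6 + 24/1121 = 6750/1121
31 + 1/(6750/1121) = 31 + 1121/6750 = 210371/6750
-8 + 1/(210371/6750) = -8 + 6750/210371 = -1676218/210371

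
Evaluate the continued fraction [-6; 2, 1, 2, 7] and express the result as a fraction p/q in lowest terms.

-332/59

Start with 7.
2 + 1/(7/1) = 2 + 1/7 = 15/7
1 + 1/(15/7) = 1 + 7/15 = 22/15
2 + 1/(22/15) = 2 + 15/22 = 59/22
-6 + 1/(59/22) = -6 + 22/59 = -332/59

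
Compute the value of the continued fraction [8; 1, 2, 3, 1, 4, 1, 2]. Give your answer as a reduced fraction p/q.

Start with 2.
1 + 1/(2/1) = 1 + 1/2 = 3/2
4 + 1/(3/2) = 4 + 2/3 = 14/3
1 + 1/(14/3) = 1 + 3/14 = 17/14
3 + 1/(17/14) = 3 + 14/17 = 65/17
2 + 1/(65/17) = 2 + 17/65 = 147/65
1 + 1/(147/65) = 1 + 65/147 = 212/147
8 + 1/(212/147) = 8 + 147/212 = 1843/212

1843/212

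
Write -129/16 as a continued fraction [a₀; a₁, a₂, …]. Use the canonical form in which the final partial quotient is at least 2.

-129 ÷ 16 → quotient -9, remainder 15
16 ÷ 15 → quotient 1, remainder 1
15 ÷ 1 → quotient 15, remainder 0

[-9; 1, 15]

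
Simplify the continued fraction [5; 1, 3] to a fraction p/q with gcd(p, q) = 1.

Compute successive convergents:
a_0 = 5: 5/1
a_1 = 1: 6/1
a_2 = 3: 23/4

23/4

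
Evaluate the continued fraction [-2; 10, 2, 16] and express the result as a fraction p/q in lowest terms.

-659/346

a_0 = -2: -2/1
a_1 = 10: -19/10
a_2 = 2: -40/21
a_3 = 16: -659/346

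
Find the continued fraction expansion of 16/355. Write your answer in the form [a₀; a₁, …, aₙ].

16 = 0·355 + 16, so a_0 = 0
355 = 22·16 + 3, so a_1 = 22
16 = 5·3 + 1, so a_2 = 5
3 = 3·1 + 0, so a_3 = 3

[0; 22, 5, 3]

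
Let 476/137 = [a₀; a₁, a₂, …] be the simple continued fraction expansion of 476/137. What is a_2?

9

476 = 3·137 + 65, so a_0 = 3
137 = 2·65 + 7, so a_1 = 2
65 = 9·7 + 2, so a_2 = 9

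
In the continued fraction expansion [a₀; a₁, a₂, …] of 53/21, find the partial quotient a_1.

1

53 ÷ 21 → quotient 2, remainder 11
21 ÷ 11 → quotient 1, remainder 10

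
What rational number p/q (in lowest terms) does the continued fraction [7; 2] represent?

15/2

a_0 = 7: 7/1
a_1 = 2: 15/2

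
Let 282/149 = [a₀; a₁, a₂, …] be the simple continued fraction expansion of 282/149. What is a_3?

Run the Euclidean algorithm, recording each quotient:
282 ÷ 149 → quotient 1, remainder 133
149 ÷ 133 → quotient 1, remainder 16
133 ÷ 16 → quotient 8, remainder 5
16 ÷ 5 → quotient 3, remainder 1

3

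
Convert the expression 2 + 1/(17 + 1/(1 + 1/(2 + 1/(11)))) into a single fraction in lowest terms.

Start with 11.
2 + 1/(11/1) = 2 + 1/11 = 23/11
1 + 1/(23/11) = 1 + 11/23 = 34/23
17 + 1/(34/23) = 17 + 23/34 = 601/34
2 + 1/(601/34) = 2 + 34/601 = 1236/601

1236/601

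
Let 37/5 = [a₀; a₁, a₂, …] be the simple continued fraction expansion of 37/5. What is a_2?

2

37 ÷ 5 → quotient 7, remainder 2
5 ÷ 2 → quotient 2, remainder 1
2 ÷ 1 → quotient 2, remainder 0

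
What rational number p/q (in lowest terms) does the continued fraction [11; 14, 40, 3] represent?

18788/1697

a_0 = 11: 11/1
a_1 = 14: 155/14
a_2 = 40: 6211/561
a_3 = 3: 18788/1697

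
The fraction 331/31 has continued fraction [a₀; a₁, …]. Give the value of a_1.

Run the Euclidean algorithm, recording each quotient:
⌊331/31⌋ = 10, remainder 21
⌊31/21⌋ = 1, remainder 10

1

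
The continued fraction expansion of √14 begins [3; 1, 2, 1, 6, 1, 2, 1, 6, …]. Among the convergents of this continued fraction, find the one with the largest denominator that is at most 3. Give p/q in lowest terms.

11/3

a_0 = 3: 3/1  (≤ bound)
a_1 = 1: 4/1  (≤ bound)
a_2 = 2: 11/3  (≤ bound)
a_3 = 1: 15/4  (> 3, stop)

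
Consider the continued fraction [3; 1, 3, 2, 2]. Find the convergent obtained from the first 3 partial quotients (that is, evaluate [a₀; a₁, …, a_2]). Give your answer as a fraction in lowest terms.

Start with 3.
1 + 1/(3/1) = 1 + 1/3 = 4/3
3 + 1/(4/3) = 3 + 3/4 = 15/4

15/4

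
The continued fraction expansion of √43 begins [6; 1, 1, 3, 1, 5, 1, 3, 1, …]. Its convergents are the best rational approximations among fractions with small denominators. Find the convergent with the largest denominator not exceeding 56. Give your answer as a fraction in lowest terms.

List convergents until the denominator exceeds the bound:
a_0 = 6: 6/1  (≤ bound)
a_1 = 1: 7/1  (≤ bound)
a_2 = 1: 13/2  (≤ bound)
a_3 = 3: 46/7  (≤ bound)
a_4 = 1: 59/9  (≤ bound)
a_5 = 5: 341/52  (≤ bound)
a_6 = 1: 400/61  (> 56, stop)

341/52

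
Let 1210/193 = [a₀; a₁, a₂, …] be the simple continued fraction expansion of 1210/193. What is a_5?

7

⌊1210/193⌋ = 6, remainder 52
⌊193/52⌋ = 3, remainder 37
⌊52/37⌋ = 1, remainder 15
⌊37/15⌋ = 2, remainder 7
⌊15/7⌋ = 2, remainder 1
⌊7/1⌋ = 7, remainder 0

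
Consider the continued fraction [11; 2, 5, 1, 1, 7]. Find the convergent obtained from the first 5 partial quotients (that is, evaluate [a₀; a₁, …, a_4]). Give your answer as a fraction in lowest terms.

a_0 = 11: 11/1
a_1 = 2: 23/2
a_2 = 5: 126/11
a_3 = 1: 149/13
a_4 = 1: 275/24

275/24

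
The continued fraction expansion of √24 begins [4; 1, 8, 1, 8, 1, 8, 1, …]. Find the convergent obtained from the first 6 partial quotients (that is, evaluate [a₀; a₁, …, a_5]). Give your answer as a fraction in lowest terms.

485/99

Starting at the tail and folding back:
Start with 1.
8 + 1/(1/1) = 8 + 1/1 = 9/1
1 + 1/(9/1) = 1 + 1/9 = 10/9
8 + 1/(10/9) = 8 + 9/10 = 89/10
1 + 1/(89/10) = 1 + 10/89 = 99/89
4 + 1/(99/89) = 4 + 89/99 = 485/99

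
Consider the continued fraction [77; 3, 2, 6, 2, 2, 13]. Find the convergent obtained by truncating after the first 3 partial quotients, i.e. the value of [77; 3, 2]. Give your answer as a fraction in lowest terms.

541/7

Start with 2.
3 + 1/(2/1) = 3 + 1/2 = 7/2
77 + 1/(7/2) = 77 + 2/7 = 541/7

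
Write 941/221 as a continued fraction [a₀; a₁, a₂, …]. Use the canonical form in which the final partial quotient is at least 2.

[4; 3, 1, 7, 7]

941 ÷ 221 → quotient 4, remainder 57
221 ÷ 57 → quotient 3, remainder 50
57 ÷ 50 → quotient 1, remainder 7
50 ÷ 7 → quotient 7, remainder 1
7 ÷ 1 → quotient 7, remainder 0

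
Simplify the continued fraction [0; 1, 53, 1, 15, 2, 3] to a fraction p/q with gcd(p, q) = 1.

a_0 = 0: 0/1
a_1 = 1: 1/1
a_2 = 53: 53/54
a_3 = 1: 54/55
a_4 = 15: 863/879
a_5 = 2: 1780/1813
a_6 = 3: 6203/6318

6203/6318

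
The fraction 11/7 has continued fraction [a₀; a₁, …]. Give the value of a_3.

3

11 = 1·7 + 4, so a_0 = 1
7 = 1·4 + 3, so a_1 = 1
4 = 1·3 + 1, so a_2 = 1
3 = 3·1 + 0, so a_3 = 3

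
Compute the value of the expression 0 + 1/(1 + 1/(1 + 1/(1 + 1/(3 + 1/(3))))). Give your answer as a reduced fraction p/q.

23/36

Work from the innermost term outward:
Start with 3.
3 + 1/(3/1) = 3 + 1/3 = 10/3
1 + 1/(10/3) = 1 + 3/10 = 13/10
1 + 1/(13/10) = 1 + 10/13 = 23/13
1 + 1/(23/13) = 1 + 13/23 = 36/23
0 + 1/(36/23) = 0 + 23/36 = 23/36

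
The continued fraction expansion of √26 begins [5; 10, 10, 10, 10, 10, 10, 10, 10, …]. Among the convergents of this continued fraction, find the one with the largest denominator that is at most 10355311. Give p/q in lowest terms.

List convergents until the denominator exceeds the bound:
a_0 = 5: 5/1  (≤ bound)
a_1 = 10: 51/10  (≤ bound)
a_2 = 10: 515/101  (≤ bound)
a_3 = 10: 5201/1020  (≤ bound)
a_4 = 10: 52525/10301  (≤ bound)
a_5 = 10: 530451/104030  (≤ bound)
a_6 = 10: 5357035/1050601  (≤ bound)
a_7 = 10: 54100801/10610040  (> 10355311, stop)

5357035/1050601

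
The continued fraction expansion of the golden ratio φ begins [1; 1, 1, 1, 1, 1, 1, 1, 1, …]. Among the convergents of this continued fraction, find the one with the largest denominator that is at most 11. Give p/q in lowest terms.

13/8

a_0 = 1: 1/1  (≤ bound)
a_1 = 1: 2/1  (≤ bound)
a_2 = 1: 3/2  (≤ bound)
a_3 = 1: 5/3  (≤ bound)
a_4 = 1: 8/5  (≤ bound)
a_5 = 1: 13/8  (≤ bound)
a_6 = 1: 21/13  (> 11, stop)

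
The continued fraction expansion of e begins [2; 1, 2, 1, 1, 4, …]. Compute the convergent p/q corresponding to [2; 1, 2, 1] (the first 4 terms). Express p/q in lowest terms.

11/4

a_0 = 2: 2/1
a_1 = 1: 3/1
a_2 = 2: 8/3
a_3 = 1: 11/4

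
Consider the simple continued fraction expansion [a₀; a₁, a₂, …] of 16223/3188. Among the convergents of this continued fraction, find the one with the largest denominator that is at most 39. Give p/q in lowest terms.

a_0 = 5: 5/1  (≤ bound)
a_1 = 11: 56/11  (≤ bound)
a_2 = 3: 173/34  (≤ bound)
a_3 = 1: 229/45  (> 39, stop)

173/34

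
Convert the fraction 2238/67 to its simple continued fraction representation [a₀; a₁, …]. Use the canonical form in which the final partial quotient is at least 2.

[33; 2, 2, 13]

Repeatedly divide and take the remainder:
⌊2238/67⌋ = 33, remainder 27
⌊67/27⌋ = 2, remainder 13
⌊27/13⌋ = 2, remainder 1
⌊13/1⌋ = 13, remainder 0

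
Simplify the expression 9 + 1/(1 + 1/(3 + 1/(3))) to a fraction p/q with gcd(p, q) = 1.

127/13

Starting at the tail and folding back:
Start with 3.
3 + 1/(3/1) = 3 + 1/3 = 10/3
1 + 1/(10/3) = 1 + 3/10 = 13/10
9 + 1/(13/10) = 9 + 10/13 = 127/13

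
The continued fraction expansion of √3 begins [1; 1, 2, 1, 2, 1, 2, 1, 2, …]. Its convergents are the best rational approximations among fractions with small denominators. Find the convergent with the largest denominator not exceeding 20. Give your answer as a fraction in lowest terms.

26/15

List convergents until the denominator exceeds the bound:
a_0 = 1: 1/1  (≤ bound)
a_1 = 1: 2/1  (≤ bound)
a_2 = 2: 5/3  (≤ bound)
a_3 = 1: 7/4  (≤ bound)
a_4 = 2: 19/11  (≤ bound)
a_5 = 1: 26/15  (≤ bound)
a_6 = 2: 71/41  (> 20, stop)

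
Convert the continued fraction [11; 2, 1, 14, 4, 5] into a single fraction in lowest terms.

a_0 = 11: 11/1
a_1 = 2: 23/2
a_2 = 1: 34/3
a_3 = 14: 499/44
a_4 = 4: 2030/179
a_5 = 5: 10649/939

10649/939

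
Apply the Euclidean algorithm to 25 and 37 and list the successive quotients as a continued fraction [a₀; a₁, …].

Repeatedly divide and take the remainder:
⌊25/37⌋ = 0, remainder 25
⌊37/25⌋ = 1, remainder 12
⌊25/12⌋ = 2, remainder 1
⌊12/1⌋ = 12, remainder 0

[0; 1, 2, 12]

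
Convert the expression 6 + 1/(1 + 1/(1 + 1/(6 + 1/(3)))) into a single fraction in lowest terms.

Start with 3.
6 + 1/(3/1) = 6 + 1/3 = 19/3
1 + 1/(19/3) = 1 + 3/19 = 22/19
1 + 1/(22/19) = 1 + 19/22 = 41/22
6 + 1/(41/22) = 6 + 22/41 = 268/41

268/41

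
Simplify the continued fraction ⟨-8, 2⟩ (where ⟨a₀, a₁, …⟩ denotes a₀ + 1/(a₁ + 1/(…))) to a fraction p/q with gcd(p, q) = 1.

a_0 = -8: -8/1
a_1 = 2: -15/2

-15/2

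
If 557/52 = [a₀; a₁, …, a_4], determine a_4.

7

557 = 10·52 + 37, so a_0 = 10
52 = 1·37 + 15, so a_1 = 1
37 = 2·15 + 7, so a_2 = 2
15 = 2·7 + 1, so a_3 = 2
7 = 7·1 + 0, so a_4 = 7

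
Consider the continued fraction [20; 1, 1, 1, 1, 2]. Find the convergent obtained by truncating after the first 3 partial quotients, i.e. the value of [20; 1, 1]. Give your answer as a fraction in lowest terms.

Work from the innermost term outward:
Start with 1.
1 + 1/(1/1) = 1 + 1/1 = 2/1
20 + 1/(2/1) = 20 + 1/2 = 41/2

41/2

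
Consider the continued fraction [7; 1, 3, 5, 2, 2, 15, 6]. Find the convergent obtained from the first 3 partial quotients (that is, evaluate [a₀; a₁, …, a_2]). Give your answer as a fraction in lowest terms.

31/4

Start with 3.
1 + 1/(3/1) = 1 + 1/3 = 4/3
7 + 1/(4/3) = 7 + 3/4 = 31/4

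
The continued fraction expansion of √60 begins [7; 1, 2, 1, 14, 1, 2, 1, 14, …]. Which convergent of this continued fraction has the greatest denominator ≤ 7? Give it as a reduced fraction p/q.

a_0 = 7: 7/1  (≤ bound)
a_1 = 1: 8/1  (≤ bound)
a_2 = 2: 23/3  (≤ bound)
a_3 = 1: 31/4  (≤ bound)
a_4 = 14: 457/59  (> 7, stop)

31/4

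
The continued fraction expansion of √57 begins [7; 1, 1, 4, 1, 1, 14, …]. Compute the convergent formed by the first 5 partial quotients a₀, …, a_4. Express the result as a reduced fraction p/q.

Start with 1.
4 + 1/(1/1) = 4 + 1/1 = 5/1
1 + 1/(5/1) = 1 + 1/5 = 6/5
1 + 1/(6/5) = 1 + 5/6 = 11/6
7 + 1/(11/6) = 7 + 6/11 = 83/11

83/11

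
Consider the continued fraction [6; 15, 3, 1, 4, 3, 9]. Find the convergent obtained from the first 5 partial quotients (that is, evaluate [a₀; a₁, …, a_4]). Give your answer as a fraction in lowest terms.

1759/290

a_0 = 6: 6/1
a_1 = 15: 91/15
a_2 = 3: 279/46
a_3 = 1: 370/61
a_4 = 4: 1759/290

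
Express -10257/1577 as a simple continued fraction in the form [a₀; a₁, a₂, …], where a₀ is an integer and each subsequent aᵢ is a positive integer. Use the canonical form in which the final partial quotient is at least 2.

Run the Euclidean algorithm, recording each quotient:
-10257 ÷ 1577 → quotient -7, remainder 782
1577 ÷ 782 → quotient 2, remainder 13
782 ÷ 13 → quotient 60, remainder 2
13 ÷ 2 → quotient 6, remainder 1
2 ÷ 1 → quotient 2, remainder 0

[-7; 2, 60, 6, 2]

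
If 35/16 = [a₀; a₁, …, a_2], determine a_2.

35 ÷ 16 → quotient 2, remainder 3
16 ÷ 3 → quotient 5, remainder 1
3 ÷ 1 → quotient 3, remainder 0

3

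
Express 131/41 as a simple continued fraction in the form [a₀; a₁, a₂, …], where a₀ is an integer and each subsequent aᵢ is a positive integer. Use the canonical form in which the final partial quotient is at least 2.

[3; 5, 8]

131 = 3·41 + 8, so a_0 = 3
41 = 5·8 + 1, so a_1 = 5
8 = 8·1 + 0, so a_2 = 8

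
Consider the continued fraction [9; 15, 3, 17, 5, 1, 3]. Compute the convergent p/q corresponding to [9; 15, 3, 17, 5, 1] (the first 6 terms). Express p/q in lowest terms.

Start with 1.
5 + 1/(1/1) = 5 + 1/1 = 6/1
17 + 1/(6/1) = 17 + 1/6 = 103/6
3 + 1/(103/6) = 3 + 6/103 = 315/103
15 + 1/(315/103) = 15 + 103/315 = 4828/315
9 + 1/(4828/315) = 9 + 315/4828 = 43767/4828

43767/4828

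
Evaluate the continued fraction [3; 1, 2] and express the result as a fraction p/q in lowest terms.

11/3

Start with 2.
1 + 1/(2/1) = 1 + 1/2 = 3/2
3 + 1/(3/2) = 3 + 2/3 = 11/3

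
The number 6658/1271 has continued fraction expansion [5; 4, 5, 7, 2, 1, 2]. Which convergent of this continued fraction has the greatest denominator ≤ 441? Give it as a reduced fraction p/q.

1692/323

List convergents until the denominator exceeds the bound:
a_0 = 5: 5/1  (≤ bound)
a_1 = 4: 21/4  (≤ bound)
a_2 = 5: 110/21  (≤ bound)
a_3 = 7: 791/151  (≤ bound)
a_4 = 2: 1692/323  (≤ bound)
a_5 = 1: 2483/474  (> 441, stop)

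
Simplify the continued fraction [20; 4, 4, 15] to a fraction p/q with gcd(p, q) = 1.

5241/259

Start with 15.
4 + 1/(15/1) = 4 + 1/15 = 61/15
4 + 1/(61/15) = 4 + 15/61 = 259/61
20 + 1/(259/61) = 20 + 61/259 = 5241/259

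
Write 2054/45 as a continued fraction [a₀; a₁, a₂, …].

2054 = 45·45 + 29, so a_0 = 45
45 = 1·29 + 16, so a_1 = 1
29 = 1·16 + 13, so a_2 = 1
16 = 1·13 + 3, so a_3 = 1
13 = 4·3 + 1, so a_4 = 4
3 = 3·1 + 0, so a_5 = 3

[45; 1, 1, 1, 4, 3]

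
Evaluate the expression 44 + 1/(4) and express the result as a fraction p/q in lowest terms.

177/4

Start with 4.
44 + 1/(4/1) = 44 + 1/4 = 177/4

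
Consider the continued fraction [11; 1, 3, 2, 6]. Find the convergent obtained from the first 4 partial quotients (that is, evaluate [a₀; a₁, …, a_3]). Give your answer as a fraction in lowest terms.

106/9

a_0 = 11: 11/1
a_1 = 1: 12/1
a_2 = 3: 47/4
a_3 = 2: 106/9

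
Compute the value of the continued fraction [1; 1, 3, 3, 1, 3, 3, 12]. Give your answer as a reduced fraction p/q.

4541/2572

Start with 12.
3 + 1/(12/1) = 3 + 1/12 = 37/12
3 + 1/(37/12) = 3 + 12/37 = 123/37
1 + 1/(123/37) = 1 + 37/123 = 160/123
3 + 1/(160/123) = 3 + 123/160 = 603/160
3 + 1/(603/160) = 3 + 160/603 = 1969/603
1 + 1/(1969/603) = 1 + 603/1969 = 2572/1969
1 + 1/(2572/1969) = 1 + 1969/2572 = 4541/2572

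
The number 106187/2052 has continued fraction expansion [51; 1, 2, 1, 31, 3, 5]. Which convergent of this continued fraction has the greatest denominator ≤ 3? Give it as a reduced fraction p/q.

155/3

a_0 = 51: 51/1  (≤ bound)
a_1 = 1: 52/1  (≤ bound)
a_2 = 2: 155/3  (≤ bound)
a_3 = 1: 207/4  (> 3, stop)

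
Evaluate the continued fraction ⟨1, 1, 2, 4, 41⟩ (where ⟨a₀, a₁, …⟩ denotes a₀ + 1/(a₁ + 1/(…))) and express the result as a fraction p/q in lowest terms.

a_0 = 1: 1/1
a_1 = 1: 2/1
a_2 = 2: 5/3
a_3 = 4: 22/13
a_4 = 41: 907/536

907/536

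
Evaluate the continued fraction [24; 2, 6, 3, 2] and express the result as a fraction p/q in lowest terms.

Start with 2.
3 + 1/(2/1) = 3 + 1/2 = 7/2
6 + 1/(7/2) = 6 + 2/7 = 44/7
2 + 1/(44/7) = 2 + 7/44 = 95/44
24 + 1/(95/44) = 24 + 44/95 = 2324/95

2324/95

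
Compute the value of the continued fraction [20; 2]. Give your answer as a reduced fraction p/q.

41/2

Use the convergent recurrence hₖ = aₖ·hₖ₋₁ + hₖ₋₂ (and likewise for the denominators kₖ):
a_0 = 20: 20/1
a_1 = 2: 41/2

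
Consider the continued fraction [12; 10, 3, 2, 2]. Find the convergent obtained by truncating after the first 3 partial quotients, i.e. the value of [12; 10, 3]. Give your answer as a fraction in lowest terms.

375/31

Starting at the tail and folding back:
Start with 3.
10 + 1/(3/1) = 10 + 1/3 = 31/3
12 + 1/(31/3) = 12 + 3/31 = 375/31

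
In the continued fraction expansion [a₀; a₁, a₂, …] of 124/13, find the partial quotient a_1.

1

124 ÷ 13 → quotient 9, remainder 7
13 ÷ 7 → quotient 1, remainder 6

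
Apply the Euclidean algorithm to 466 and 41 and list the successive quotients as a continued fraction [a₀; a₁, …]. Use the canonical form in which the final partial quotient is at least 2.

[11; 2, 1, 2, 1, 3]

Run the Euclidean algorithm, recording each quotient:
⌊466/41⌋ = 11, remainder 15
⌊41/15⌋ = 2, remainder 11
⌊15/11⌋ = 1, remainder 4
⌊11/4⌋ = 2, remainder 3
⌊4/3⌋ = 1, remainder 1
⌊3/1⌋ = 3, remainder 0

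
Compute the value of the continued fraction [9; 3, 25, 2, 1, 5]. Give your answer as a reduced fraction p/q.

Start with 5.
1 + 1/(5/1) = 1 + 1/5 = 6/5
2 + 1/(6/5) = 2 + 5/6 = 17/6
25 + 1/(17/6) = 25 + 6/17 = 431/17
3 + 1/(431/17) = 3 + 17/431 = 1310/431
9 + 1/(1310/431) = 9 + 431/1310 = 12221/1310

12221/1310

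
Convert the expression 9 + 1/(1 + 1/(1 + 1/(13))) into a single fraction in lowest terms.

Work from the innermost term outward:
Start with 13.
1 + 1/(13/1) = 1 + 1/13 = 14/13
1 + 1/(14/13) = 1 + 13/14 = 27/14
9 + 1/(27/14) = 9 + 14/27 = 257/27

257/27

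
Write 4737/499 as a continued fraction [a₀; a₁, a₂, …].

[9; 2, 35, 7]

4737 = 9·499 + 246, so a_0 = 9
499 = 2·246 + 7, so a_1 = 2
246 = 35·7 + 1, so a_2 = 35
7 = 7·1 + 0, so a_3 = 7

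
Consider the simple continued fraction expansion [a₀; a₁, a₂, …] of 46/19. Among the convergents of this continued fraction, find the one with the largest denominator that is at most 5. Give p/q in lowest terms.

12/5

a_0 = 2: 2/1  (≤ bound)
a_1 = 2: 5/2  (≤ bound)
a_2 = 2: 12/5  (≤ bound)
a_3 = 1: 17/7  (> 5, stop)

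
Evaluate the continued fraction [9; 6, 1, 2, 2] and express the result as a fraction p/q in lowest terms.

a_0 = 9: 9/1
a_1 = 6: 55/6
a_2 = 1: 64/7
a_3 = 2: 183/20
a_4 = 2: 430/47

430/47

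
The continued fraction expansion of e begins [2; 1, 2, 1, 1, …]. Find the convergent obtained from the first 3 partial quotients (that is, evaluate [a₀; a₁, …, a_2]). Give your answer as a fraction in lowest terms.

8/3

Work from the innermost term outward:
Start with 2.
1 + 1/(2/1) = 1 + 1/2 = 3/2
2 + 1/(3/2) = 2 + 2/3 = 8/3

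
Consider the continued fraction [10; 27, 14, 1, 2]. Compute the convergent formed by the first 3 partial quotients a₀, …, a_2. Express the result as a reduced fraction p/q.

Start with 14.
27 + 1/(14/1) = 27 + 1/14 = 379/14
10 + 1/(379/14) = 10 + 14/379 = 3804/379

3804/379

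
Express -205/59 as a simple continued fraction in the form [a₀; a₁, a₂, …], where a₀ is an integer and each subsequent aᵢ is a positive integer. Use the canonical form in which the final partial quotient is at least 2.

-205 ÷ 59 → quotient -4, remainder 31
59 ÷ 31 → quotient 1, remainder 28
31 ÷ 28 → quotient 1, remainder 3
28 ÷ 3 → quotient 9, remainder 1
3 ÷ 1 → quotient 3, remainder 0

[-4; 1, 1, 9, 3]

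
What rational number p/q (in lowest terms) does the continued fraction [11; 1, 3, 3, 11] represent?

1730/147

Use the convergent recurrence hₖ = aₖ·hₖ₋₁ + hₖ₋₂ (and likewise for the denominators kₖ):
a_0 = 11: 11/1
a_1 = 1: 12/1
a_2 = 3: 47/4
a_3 = 3: 153/13
a_4 = 11: 1730/147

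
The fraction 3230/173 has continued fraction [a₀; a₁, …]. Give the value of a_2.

2

⌊3230/173⌋ = 18, remainder 116
⌊173/116⌋ = 1, remainder 57
⌊116/57⌋ = 2, remainder 2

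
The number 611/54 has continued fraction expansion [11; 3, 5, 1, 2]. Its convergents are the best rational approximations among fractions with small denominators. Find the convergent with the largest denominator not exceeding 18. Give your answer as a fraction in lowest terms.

181/16

a_0 = 11: 11/1  (≤ bound)
a_1 = 3: 34/3  (≤ bound)
a_2 = 5: 181/16  (≤ bound)
a_3 = 1: 215/19  (> 18, stop)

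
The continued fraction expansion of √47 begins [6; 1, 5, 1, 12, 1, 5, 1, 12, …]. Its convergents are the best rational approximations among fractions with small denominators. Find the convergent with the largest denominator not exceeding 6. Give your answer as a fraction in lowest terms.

41/6

a_0 = 6: 6/1  (≤ bound)
a_1 = 1: 7/1  (≤ bound)
a_2 = 5: 41/6  (≤ bound)
a_3 = 1: 48/7  (> 6, stop)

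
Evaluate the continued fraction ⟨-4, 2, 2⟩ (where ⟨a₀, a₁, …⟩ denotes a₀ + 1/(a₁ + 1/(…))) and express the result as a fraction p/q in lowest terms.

Collapse the nested fraction from the inside out:
Start with 2.
2 + 1/(2/1) = 2 + 1/2 = 5/2
-4 + 1/(5/2) = -4 + 2/5 = -18/5

-18/5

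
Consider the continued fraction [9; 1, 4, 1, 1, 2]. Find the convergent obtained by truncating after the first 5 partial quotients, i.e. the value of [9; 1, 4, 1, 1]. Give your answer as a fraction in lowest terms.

108/11

Use the convergent recurrence hₖ = aₖ·hₖ₋₁ + hₖ₋₂ (and likewise for the denominators kₖ):
a_0 = 9: 9/1
a_1 = 1: 10/1
a_2 = 4: 49/5
a_3 = 1: 59/6
a_4 = 1: 108/11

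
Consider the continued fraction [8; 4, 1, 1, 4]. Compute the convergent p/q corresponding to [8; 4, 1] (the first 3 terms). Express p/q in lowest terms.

a_0 = 8: 8/1
a_1 = 4: 33/4
a_2 = 1: 41/5

41/5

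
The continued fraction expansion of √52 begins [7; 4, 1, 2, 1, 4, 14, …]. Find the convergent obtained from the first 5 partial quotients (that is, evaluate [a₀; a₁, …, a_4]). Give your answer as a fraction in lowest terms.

137/19

Starting at the tail and folding back:
Start with 1.
2 + 1/(1/1) = 2 + 1/1 = 3/1
1 + 1/(3/1) = 1 + 1/3 = 4/3
4 + 1/(4/3) = 4 + 3/4 = 19/4
7 + 1/(19/4) = 7 + 4/19 = 137/19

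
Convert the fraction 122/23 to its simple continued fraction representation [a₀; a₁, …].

Apply division with remainder until the remainder is 0:
122 ÷ 23 → quotient 5, remainder 7
23 ÷ 7 → quotient 3, remainder 2
7 ÷ 2 → quotient 3, remainder 1
2 ÷ 1 → quotient 2, remainder 0

[5; 3, 3, 2]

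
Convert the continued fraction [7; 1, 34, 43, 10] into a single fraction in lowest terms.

120329/15095

Work from the innermost term outward:
Start with 10.
43 + 1/(10/1) = 43 + 1/10 = 431/10
34 + 1/(431/10) = 34 + 10/431 = 14664/431
1 + 1/(14664/431) = 1 + 431/14664 = 15095/14664
7 + 1/(15095/14664) = 7 + 14664/15095 = 120329/15095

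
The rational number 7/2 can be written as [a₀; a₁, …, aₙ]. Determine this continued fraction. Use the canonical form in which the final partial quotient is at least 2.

⌊7/2⌋ = 3, remainder 1
⌊2/1⌋ = 2, remainder 0

[3; 2]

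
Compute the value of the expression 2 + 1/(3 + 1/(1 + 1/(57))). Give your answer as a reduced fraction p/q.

Work from the innermost term outward:
Start with 57.
1 + 1/(57/1) = 1 + 1/57 = 58/57
3 + 1/(58/57) = 3 + 57/58 = 231/58
2 + 1/(231/58) = 2 + 58/231 = 520/231

520/231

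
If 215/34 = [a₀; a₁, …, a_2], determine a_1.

3

Apply division with remainder until the remainder is 0:
215 ÷ 34 → quotient 6, remainder 11
34 ÷ 11 → quotient 3, remainder 1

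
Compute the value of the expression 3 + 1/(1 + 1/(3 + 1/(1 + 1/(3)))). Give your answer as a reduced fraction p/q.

Start with 3.
1 + 1/(3/1) = 1 + 1/3 = 4/3
3 + 1/(4/3) = 3 + 3/4 = 15/4
1 + 1/(15/4) = 1 + 4/15 = 19/15
3 + 1/(19/15) = 3 + 15/19 = 72/19

72/19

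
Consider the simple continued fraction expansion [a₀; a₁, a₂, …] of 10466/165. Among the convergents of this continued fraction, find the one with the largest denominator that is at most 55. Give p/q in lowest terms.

444/7

a_0 = 63: 63/1  (≤ bound)
a_1 = 2: 127/2  (≤ bound)
a_2 = 3: 444/7  (≤ bound)
a_3 = 11: 5011/79  (> 55, stop)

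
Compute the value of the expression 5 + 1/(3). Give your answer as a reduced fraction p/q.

Start with 3.
5 + 1/(3/1) = 5 + 1/3 = 16/3

16/3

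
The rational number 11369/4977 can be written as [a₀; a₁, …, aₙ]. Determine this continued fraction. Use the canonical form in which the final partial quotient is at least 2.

Apply division with remainder until the remainder is 0:
⌊11369/4977⌋ = 2, remainder 1415
⌊4977/1415⌋ = 3, remainder 732
⌊1415/732⌋ = 1, remainder 683
⌊732/683⌋ = 1, remainder 49
⌊683/49⌋ = 13, remainder 46
⌊49/46⌋ = 1, remainder 3
⌊46/3⌋ = 15, remainder 1
⌊3/1⌋ = 3, remainder 0

[2; 3, 1, 1, 13, 1, 15, 3]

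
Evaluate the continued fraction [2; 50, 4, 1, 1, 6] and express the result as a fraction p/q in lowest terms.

5985/2963

a_0 = 2: 2/1
a_1 = 50: 101/50
a_2 = 4: 406/201
a_3 = 1: 507/251
a_4 = 1: 913/452
a_5 = 6: 5985/2963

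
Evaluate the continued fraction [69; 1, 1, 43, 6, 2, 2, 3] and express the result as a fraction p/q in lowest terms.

a_0 = 69: 69/1
a_1 = 1: 70/1
a_2 = 1: 139/2
a_3 = 43: 6047/87
a_4 = 6: 36421/524
a_5 = 2: 78889/1135
a_6 = 2: 194199/2794
a_7 = 3: 661486/9517

661486/9517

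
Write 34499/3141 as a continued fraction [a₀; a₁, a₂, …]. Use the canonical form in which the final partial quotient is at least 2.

Repeatedly divide and take the remainder:
34499 = 10·3141 + 3089, so a_0 = 10
3141 = 1·3089 + 52, so a_1 = 1
3089 = 59·52 + 21, so a_2 = 59
52 = 2·21 + 10, so a_3 = 2
21 = 2·10 + 1, so a_4 = 2
10 = 10·1 + 0, so a_5 = 10

[10; 1, 59, 2, 2, 10]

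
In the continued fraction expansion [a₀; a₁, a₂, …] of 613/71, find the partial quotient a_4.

2

613 = 8·71 + 45, so a_0 = 8
71 = 1·45 + 26, so a_1 = 1
45 = 1·26 + 19, so a_2 = 1
26 = 1·19 + 7, so a_3 = 1
19 = 2·7 + 5, so a_4 = 2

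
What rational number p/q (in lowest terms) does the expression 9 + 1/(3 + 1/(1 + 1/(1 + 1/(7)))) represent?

492/53

Compute successive convergents:
a_0 = 9: 9/1
a_1 = 3: 28/3
a_2 = 1: 37/4
a_3 = 1: 65/7
a_4 = 7: 492/53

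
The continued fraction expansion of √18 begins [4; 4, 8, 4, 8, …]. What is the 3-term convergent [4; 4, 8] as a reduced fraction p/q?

Start with 8.
4 + 1/(8/1) = 4 + 1/8 = 33/8
4 + 1/(33/8) = 4 + 8/33 = 140/33

140/33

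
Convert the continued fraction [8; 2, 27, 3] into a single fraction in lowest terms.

1418/167

Compute successive convergents:
a_0 = 8: 8/1
a_1 = 2: 17/2
a_2 = 27: 467/55
a_3 = 3: 1418/167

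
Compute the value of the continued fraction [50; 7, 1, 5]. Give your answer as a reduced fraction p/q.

Build up convergents one term at a time:
a_0 = 50: 50/1
a_1 = 7: 351/7
a_2 = 1: 401/8
a_3 = 5: 2356/47

2356/47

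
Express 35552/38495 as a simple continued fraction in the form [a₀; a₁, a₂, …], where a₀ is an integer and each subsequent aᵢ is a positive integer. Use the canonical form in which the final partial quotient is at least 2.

⌊35552/38495⌋ = 0, remainder 35552
⌊38495/35552⌋ = 1, remainder 2943
⌊35552/2943⌋ = 12, remainder 236
⌊2943/236⌋ = 12, remainder 111
⌊236/111⌋ = 2, remainder 14
⌊111/14⌋ = 7, remainder 13
⌊14/13⌋ = 1, remainder 1
⌊13/1⌋ = 13, remainder 0

[0; 1, 12, 12, 2, 7, 1, 13]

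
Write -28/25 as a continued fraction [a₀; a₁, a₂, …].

Apply division with remainder until the remainder is 0:
⌊-28/25⌋ = -2, remainder 22
⌊25/22⌋ = 1, remainder 3
⌊22/3⌋ = 7, remainder 1
⌊3/1⌋ = 3, remainder 0

[-2; 1, 7, 3]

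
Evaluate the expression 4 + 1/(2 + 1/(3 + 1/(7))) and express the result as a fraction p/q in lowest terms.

Start with 7.
3 + 1/(7/1) = 3 + 1/7 = 22/7
2 + 1/(22/7) = 2 + 7/22 = 51/22
4 + 1/(51/22) = 4 + 22/51 = 226/51

226/51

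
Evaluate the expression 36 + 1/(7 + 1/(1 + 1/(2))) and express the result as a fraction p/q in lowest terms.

831/23

Start with 2.
1 + 1/(2/1) = 1 + 1/2 = 3/2
7 + 1/(3/2) = 7 + 2/3 = 23/3
36 + 1/(23/3) = 36 + 3/23 = 831/23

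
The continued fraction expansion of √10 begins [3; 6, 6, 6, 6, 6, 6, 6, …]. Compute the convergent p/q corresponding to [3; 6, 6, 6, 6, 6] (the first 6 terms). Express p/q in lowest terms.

27379/8658

a_0 = 3: 3/1
a_1 = 6: 19/6
a_2 = 6: 117/37
a_3 = 6: 721/228
a_4 = 6: 4443/1405
a_5 = 6: 27379/8658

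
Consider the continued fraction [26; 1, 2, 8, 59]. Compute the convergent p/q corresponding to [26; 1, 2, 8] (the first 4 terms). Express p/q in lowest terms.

667/25

a_0 = 26: 26/1
a_1 = 1: 27/1
a_2 = 2: 80/3
a_3 = 8: 667/25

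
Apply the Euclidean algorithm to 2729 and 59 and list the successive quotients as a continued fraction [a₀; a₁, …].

[46; 3, 1, 14]

2729 = 46·59 + 15, so a_0 = 46
59 = 3·15 + 14, so a_1 = 3
15 = 1·14 + 1, so a_2 = 1
14 = 14·1 + 0, so a_3 = 14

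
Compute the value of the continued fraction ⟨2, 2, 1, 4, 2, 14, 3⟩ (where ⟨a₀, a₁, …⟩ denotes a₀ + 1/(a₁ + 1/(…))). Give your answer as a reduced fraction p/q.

Use the convergent recurrence hₖ = aₖ·hₖ₋₁ + hₖ₋₂ (and likewise for the denominators kₖ):
a_0 = 2: 2/1
a_1 = 2: 5/2
a_2 = 1: 7/3
a_3 = 4: 33/14
a_4 = 2: 73/31
a_5 = 14: 1055/448
a_6 = 3: 3238/1375

3238/1375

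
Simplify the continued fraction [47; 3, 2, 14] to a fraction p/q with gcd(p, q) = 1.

Compute successive convergents:
a_0 = 47: 47/1
a_1 = 3: 142/3
a_2 = 2: 331/7
a_3 = 14: 4776/101

4776/101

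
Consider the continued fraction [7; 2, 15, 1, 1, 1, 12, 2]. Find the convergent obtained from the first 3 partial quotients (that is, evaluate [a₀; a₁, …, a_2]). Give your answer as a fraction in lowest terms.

232/31

Start with 15.
2 + 1/(15/1) = 2 + 1/15 = 31/15
7 + 1/(31/15) = 7 + 15/31 = 232/31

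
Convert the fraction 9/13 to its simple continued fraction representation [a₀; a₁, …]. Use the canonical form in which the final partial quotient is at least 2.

[0; 1, 2, 4]

9 = 0·13 + 9, so a_0 = 0
13 = 1·9 + 4, so a_1 = 1
9 = 2·4 + 1, so a_2 = 2
4 = 4·1 + 0, so a_3 = 4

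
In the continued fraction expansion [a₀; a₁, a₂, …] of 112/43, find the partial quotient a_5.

112 ÷ 43 → quotient 2, remainder 26
43 ÷ 26 → quotient 1, remainder 17
26 ÷ 17 → quotient 1, remainder 9
17 ÷ 9 → quotient 1, remainder 8
9 ÷ 8 → quotient 1, remainder 1
8 ÷ 1 → quotient 8, remainder 0

8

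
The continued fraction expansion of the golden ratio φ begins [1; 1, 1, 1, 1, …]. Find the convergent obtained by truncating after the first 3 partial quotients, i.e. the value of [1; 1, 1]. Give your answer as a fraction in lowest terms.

3/2

Start with 1.
1 + 1/(1/1) = 1 + 1/1 = 2/1
1 + 1/(2/1) = 1 + 1/2 = 3/2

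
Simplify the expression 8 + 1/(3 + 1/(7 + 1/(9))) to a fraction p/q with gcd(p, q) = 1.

a_0 = 8: 8/1
a_1 = 3: 25/3
a_2 = 7: 183/22
a_3 = 9: 1672/201

1672/201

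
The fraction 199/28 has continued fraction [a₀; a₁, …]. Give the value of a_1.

⌊199/28⌋ = 7, remainder 3
⌊28/3⌋ = 9, remainder 1

9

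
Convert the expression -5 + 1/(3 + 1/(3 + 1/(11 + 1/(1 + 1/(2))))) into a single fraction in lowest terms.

-1687/359

a_0 = -5: -5/1
a_1 = 3: -14/3
a_2 = 3: -47/10
a_3 = 11: -531/113
a_4 = 1: -578/123
a_5 = 2: -1687/359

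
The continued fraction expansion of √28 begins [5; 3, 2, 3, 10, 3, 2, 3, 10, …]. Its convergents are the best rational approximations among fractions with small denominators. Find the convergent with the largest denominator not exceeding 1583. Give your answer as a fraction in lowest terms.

List convergents until the denominator exceeds the bound:
a_0 = 5: 5/1  (≤ bound)
a_1 = 3: 16/3  (≤ bound)
a_2 = 2: 37/7  (≤ bound)
a_3 = 3: 127/24  (≤ bound)
a_4 = 10: 1307/247  (≤ bound)
a_5 = 3: 4048/765  (≤ bound)
a_6 = 2: 9403/1777  (> 1583, stop)

4048/765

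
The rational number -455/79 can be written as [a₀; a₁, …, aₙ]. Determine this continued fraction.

[-6; 4, 6, 3]

-455 ÷ 79 → quotient -6, remainder 19
79 ÷ 19 → quotient 4, remainder 3
19 ÷ 3 → quotient 6, remainder 1
3 ÷ 1 → quotient 3, remainder 0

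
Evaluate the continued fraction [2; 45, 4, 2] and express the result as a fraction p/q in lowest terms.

823/407

Starting at the tail and folding back:
Start with 2.
4 + 1/(2/1) = 4 + 1/2 = 9/2
45 + 1/(9/2) = 45 + 2/9 = 407/9
2 + 1/(407/9) = 2 + 9/407 = 823/407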